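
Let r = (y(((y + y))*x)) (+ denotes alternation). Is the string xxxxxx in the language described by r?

no

No split of xxxxxx into u·v has y matching u and (((y+y))*x) matching v.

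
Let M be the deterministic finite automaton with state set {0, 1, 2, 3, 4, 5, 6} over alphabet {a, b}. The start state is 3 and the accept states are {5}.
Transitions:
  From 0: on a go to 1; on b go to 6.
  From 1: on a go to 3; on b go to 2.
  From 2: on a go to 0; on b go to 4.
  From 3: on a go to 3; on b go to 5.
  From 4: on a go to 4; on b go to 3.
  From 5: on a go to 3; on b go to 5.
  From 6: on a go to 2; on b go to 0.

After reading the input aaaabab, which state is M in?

3 --a--> 3
3 --a--> 3
3 --a--> 3
3 --a--> 3
3 --b--> 5
5 --a--> 3
3 --b--> 5

5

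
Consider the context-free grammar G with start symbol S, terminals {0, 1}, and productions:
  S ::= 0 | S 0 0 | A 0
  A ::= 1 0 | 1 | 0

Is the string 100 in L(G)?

S ⇒ A0 ⇒ 100

yes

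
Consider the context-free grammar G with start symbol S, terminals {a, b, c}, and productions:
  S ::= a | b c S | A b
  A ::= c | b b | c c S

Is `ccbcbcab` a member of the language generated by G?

yes

S ⇒ Ab ⇒ ccSb ⇒ ccbcSb ⇒ ccbcbcSb ⇒ ccbcbcab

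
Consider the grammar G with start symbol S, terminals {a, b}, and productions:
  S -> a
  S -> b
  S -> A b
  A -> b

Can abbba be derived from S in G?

no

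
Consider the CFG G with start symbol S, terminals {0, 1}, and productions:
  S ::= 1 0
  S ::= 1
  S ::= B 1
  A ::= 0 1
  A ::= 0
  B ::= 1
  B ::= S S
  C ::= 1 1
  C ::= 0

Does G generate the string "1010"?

no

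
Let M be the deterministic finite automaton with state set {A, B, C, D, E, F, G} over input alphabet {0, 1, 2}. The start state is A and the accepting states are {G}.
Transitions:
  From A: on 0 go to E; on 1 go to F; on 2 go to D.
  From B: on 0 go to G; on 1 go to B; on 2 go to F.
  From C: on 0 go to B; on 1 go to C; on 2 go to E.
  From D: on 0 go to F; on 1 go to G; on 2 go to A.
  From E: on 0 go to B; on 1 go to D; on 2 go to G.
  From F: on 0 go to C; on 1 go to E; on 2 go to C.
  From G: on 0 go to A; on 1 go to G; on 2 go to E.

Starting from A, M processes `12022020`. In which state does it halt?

C

A --1--> F
F --2--> C
C --0--> B
B --2--> F
F --2--> C
C --0--> B
B --2--> F
F --0--> C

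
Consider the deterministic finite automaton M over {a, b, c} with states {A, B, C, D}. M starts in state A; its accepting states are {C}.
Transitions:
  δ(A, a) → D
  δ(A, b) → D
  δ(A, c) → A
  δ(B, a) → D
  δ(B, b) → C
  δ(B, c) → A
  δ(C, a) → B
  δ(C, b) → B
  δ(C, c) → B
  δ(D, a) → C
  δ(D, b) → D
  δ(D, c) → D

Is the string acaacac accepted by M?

A --a--> D
D --c--> D
D --a--> C
C --a--> B
B --c--> A
A --a--> D
D --c--> D
End in state D, which is not an accepting state.

rejected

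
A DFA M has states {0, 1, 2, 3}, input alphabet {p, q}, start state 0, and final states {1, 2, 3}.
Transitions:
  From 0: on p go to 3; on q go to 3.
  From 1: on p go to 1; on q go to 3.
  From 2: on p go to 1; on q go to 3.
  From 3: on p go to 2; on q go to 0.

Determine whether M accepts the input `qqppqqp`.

0 --q--> 3
3 --q--> 0
0 --p--> 3
3 --p--> 2
2 --q--> 3
3 --q--> 0
0 --p--> 3
End in state 3, which is an accepting state.

accepted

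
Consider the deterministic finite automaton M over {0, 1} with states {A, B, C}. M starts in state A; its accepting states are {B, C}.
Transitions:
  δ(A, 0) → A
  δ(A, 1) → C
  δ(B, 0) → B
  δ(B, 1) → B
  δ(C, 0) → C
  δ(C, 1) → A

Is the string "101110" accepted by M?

A --1--> C
C --0--> C
C --1--> A
A --1--> C
C --1--> A
A --0--> A
End in state A, which is not an accepting state.

rejected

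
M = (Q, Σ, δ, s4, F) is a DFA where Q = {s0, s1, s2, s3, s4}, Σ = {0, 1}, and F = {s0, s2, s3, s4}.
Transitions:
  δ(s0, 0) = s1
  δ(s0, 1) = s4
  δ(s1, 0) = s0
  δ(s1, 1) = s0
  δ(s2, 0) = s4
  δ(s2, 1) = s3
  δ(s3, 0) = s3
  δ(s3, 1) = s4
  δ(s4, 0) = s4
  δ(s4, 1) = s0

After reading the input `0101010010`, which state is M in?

s4 --0--> s4
s4 --1--> s0
s0 --0--> s1
s1 --1--> s0
s0 --0--> s1
s1 --1--> s0
s0 --0--> s1
s1 --0--> s0
s0 --1--> s4
s4 --0--> s4

s4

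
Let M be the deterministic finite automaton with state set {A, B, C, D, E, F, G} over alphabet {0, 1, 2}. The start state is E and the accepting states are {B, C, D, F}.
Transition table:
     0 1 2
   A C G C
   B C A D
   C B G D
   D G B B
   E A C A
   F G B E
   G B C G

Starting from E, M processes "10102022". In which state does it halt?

E --1--> C
C --0--> B
B --1--> A
A --0--> C
C --2--> D
D --0--> G
G --2--> G
G --2--> G

G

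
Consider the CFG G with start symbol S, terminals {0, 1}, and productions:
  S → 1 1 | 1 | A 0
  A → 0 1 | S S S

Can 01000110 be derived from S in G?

no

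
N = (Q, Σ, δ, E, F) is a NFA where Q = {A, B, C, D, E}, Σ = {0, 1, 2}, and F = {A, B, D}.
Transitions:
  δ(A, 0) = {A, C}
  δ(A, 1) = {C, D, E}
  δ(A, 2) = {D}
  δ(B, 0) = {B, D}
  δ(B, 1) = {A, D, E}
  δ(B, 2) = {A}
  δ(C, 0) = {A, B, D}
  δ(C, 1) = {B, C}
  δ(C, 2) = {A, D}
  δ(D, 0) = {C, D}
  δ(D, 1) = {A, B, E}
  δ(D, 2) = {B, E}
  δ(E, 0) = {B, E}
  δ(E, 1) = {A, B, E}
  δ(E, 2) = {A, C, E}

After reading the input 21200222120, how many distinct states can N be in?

5

Start: {E}
read 2: {A, C, E}
read 1: {A, B, C, D, E}
read 2: {A, B, C, D, E}
read 0: {A, B, C, D, E}
read 0: {A, B, C, D, E}
read 2: {A, B, C, D, E}
read 2: {A, B, C, D, E}
read 2: {A, B, C, D, E}
read 1: {A, B, C, D, E}
read 2: {A, B, C, D, E}
read 0: {A, B, C, D, E}
Final reachable set {A, B, C, D, E} has 5 states.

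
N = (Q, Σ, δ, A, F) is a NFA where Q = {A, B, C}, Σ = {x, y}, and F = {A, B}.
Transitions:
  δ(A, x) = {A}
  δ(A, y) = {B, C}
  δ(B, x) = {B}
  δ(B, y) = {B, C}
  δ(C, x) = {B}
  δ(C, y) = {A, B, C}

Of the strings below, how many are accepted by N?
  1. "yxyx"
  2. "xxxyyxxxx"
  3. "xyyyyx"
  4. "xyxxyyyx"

"yxyx": accepted
"xxxyyxxxx": accepted
"xyyyyx": accepted
"xyxxyyyx": accepted

4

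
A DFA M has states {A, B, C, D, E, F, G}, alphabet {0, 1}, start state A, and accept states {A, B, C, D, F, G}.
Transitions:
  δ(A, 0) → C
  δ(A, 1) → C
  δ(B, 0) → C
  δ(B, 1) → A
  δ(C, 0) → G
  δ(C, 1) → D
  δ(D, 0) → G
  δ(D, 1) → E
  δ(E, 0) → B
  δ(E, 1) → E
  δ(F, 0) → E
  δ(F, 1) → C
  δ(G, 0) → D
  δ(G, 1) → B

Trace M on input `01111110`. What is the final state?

B

A --0--> C
C --1--> D
D --1--> E
E --1--> E
E --1--> E
E --1--> E
E --1--> E
E --0--> B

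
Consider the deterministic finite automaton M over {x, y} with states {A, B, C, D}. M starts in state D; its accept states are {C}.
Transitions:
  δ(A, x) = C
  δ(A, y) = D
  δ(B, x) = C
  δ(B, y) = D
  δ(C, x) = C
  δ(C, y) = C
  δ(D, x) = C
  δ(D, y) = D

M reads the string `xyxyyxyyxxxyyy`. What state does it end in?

D --x--> C
C --y--> C
C --x--> C
C --y--> C
C --y--> C
C --x--> C
C --y--> C
C --y--> C
C --x--> C
C --x--> C
C --x--> C
C --y--> C
C --y--> C
C --y--> C

C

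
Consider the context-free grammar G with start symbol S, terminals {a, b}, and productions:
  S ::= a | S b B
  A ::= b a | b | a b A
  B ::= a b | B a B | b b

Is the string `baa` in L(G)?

no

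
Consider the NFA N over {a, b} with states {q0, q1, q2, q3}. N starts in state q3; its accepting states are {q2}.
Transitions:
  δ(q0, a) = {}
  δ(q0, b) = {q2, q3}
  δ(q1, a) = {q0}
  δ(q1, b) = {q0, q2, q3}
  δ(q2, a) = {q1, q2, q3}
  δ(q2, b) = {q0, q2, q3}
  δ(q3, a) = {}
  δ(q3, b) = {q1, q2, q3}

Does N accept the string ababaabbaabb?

rejected

Start: {q3}
read a: {}
The reachable set is empty and stays empty for the remaining 11 symbols.
Reachable ∩ accepting = {} — empty.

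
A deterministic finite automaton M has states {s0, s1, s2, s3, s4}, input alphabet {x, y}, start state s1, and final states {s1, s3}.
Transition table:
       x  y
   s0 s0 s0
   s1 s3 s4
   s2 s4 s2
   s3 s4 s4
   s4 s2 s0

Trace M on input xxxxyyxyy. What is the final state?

s0

s1 --x--> s3
s3 --x--> s4
s4 --x--> s2
s2 --x--> s4
s4 --y--> s0
s0 --y--> s0
s0 --x--> s0
s0 --y--> s0
s0 --y--> s0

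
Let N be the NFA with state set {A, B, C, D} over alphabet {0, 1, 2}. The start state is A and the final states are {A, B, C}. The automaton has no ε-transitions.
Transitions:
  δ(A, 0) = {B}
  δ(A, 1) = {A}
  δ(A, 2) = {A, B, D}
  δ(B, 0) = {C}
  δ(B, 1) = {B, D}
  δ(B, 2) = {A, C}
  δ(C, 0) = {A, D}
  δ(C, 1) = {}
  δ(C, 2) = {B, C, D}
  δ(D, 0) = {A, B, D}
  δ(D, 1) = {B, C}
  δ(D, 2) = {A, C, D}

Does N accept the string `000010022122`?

accepted

Start: {A}
read 0: {B}
read 0: {C}
read 0: {A, D}
read 0: {A, B, D}
read 1: {A, B, C, D}
read 0: {A, B, C, D}
read 0: {A, B, C, D}
read 2: {A, B, C, D}
read 2: {A, B, C, D}
read 1: {A, B, C, D}
read 2: {A, B, C, D}
read 2: {A, B, C, D}
Reachable ∩ accepting = {A, B, C} — nonempty.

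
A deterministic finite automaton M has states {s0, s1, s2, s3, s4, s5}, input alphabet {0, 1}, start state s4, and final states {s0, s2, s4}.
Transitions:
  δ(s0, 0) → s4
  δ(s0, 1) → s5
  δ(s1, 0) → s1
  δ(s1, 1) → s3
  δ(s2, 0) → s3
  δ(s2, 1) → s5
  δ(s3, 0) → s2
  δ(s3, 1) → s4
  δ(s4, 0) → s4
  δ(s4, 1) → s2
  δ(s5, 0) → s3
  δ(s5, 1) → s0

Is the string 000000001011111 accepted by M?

s4 --0--> s4
s4 --0--> s4
s4 --0--> s4
s4 --0--> s4
s4 --0--> s4
s4 --0--> s4
s4 --0--> s4
s4 --0--> s4
s4 --1--> s2
s2 --0--> s3
s3 --1--> s4
s4 --1--> s2
s2 --1--> s5
s5 --1--> s0
s0 --1--> s5
End in state s5, which is not an accepting state.

rejected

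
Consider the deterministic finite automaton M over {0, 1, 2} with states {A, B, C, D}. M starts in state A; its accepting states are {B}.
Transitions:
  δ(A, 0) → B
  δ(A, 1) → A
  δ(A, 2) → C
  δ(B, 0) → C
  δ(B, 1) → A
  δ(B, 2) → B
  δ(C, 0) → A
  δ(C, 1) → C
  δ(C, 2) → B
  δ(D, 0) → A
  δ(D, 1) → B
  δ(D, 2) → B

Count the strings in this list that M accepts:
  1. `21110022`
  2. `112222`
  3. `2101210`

2

`21110022`: accepted
`112222`: accepted
`2101210`: rejected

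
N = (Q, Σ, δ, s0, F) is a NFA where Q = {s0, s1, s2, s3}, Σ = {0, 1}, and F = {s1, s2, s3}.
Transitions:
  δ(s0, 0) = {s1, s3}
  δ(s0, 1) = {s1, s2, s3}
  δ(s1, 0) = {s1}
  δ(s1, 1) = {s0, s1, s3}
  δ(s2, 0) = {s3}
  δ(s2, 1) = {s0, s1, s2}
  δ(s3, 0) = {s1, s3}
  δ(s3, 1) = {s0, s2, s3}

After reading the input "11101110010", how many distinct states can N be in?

Start: {s0}
read 1: {s1, s2, s3}
read 1: {s0, s1, s2, s3}
read 1: {s0, s1, s2, s3}
read 0: {s1, s3}
read 1: {s0, s1, s2, s3}
read 1: {s0, s1, s2, s3}
read 1: {s0, s1, s2, s3}
read 0: {s1, s3}
read 0: {s1, s3}
read 1: {s0, s1, s2, s3}
read 0: {s1, s3}
Final reachable set {s1, s3} has 2 states.

2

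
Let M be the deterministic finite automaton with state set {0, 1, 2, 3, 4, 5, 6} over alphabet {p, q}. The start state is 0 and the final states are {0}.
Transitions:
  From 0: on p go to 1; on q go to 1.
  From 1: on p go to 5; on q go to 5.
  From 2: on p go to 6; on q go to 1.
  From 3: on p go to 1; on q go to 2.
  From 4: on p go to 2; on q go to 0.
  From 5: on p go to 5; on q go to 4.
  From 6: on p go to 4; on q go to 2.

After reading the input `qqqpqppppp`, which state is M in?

5

0 --q--> 1
1 --q--> 5
5 --q--> 4
4 --p--> 2
2 --q--> 1
1 --p--> 5
5 --p--> 5
5 --p--> 5
5 --p--> 5
5 --p--> 5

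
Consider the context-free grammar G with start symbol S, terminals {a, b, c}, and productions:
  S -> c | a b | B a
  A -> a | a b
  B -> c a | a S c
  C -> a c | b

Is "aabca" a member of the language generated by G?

yes

S ⇒ Ba ⇒ aSca ⇒ aabca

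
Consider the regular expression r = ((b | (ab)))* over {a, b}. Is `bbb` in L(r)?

Split into 3 pieces b · b · b; each matches (b|(ab)).

yes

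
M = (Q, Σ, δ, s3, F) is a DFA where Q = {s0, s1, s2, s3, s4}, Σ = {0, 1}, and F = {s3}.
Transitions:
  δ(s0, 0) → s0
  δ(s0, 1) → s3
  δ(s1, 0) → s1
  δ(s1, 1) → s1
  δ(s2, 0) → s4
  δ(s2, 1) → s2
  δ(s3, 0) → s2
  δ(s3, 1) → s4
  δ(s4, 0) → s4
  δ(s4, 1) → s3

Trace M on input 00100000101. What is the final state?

s2

s3 --0--> s2
s2 --0--> s4
s4 --1--> s3
s3 --0--> s2
s2 --0--> s4
s4 --0--> s4
s4 --0--> s4
s4 --0--> s4
s4 --1--> s3
s3 --0--> s2
s2 --1--> s2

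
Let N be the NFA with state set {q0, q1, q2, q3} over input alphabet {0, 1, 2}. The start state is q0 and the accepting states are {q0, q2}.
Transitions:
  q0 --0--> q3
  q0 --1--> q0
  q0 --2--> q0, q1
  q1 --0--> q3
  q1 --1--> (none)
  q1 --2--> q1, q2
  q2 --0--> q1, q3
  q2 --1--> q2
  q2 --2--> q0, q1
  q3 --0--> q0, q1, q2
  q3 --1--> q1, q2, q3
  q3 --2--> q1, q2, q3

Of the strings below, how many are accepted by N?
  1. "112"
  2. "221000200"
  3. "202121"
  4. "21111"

4

"112": accepted
"221000200": accepted
"202121": accepted
"21111": accepted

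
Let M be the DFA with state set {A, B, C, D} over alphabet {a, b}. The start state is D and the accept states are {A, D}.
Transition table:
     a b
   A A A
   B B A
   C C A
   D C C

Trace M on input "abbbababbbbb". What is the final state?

A

D --a--> C
C --b--> A
A --b--> A
A --b--> A
A --a--> A
A --b--> A
A --a--> A
A --b--> A
A --b--> A
A --b--> A
A --b--> A
A --b--> A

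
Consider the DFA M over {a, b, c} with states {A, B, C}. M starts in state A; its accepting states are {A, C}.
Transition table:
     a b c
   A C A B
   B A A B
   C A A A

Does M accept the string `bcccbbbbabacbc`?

A --b--> A
A --c--> B
B --c--> B
B --c--> B
B --b--> A
A --b--> A
A --b--> A
A --b--> A
A --a--> C
C --b--> A
A --a--> C
C --c--> A
A --b--> A
A --c--> B
End in state B, which is not an accepting state.

rejected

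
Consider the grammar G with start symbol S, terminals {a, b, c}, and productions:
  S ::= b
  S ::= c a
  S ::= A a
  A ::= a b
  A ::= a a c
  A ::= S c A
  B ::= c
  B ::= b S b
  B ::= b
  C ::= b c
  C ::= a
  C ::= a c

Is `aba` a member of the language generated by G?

yes

S ⇒ Aa ⇒ aba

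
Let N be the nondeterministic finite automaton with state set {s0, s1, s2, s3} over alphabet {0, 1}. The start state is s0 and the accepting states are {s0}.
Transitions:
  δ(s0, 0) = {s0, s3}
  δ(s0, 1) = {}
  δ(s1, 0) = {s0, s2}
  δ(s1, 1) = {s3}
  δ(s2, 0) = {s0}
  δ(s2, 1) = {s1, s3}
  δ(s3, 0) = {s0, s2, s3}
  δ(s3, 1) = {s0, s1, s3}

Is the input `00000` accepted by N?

accepted

Start: {s0}
read 0: {s0, s3}
read 0: {s0, s2, s3}
read 0: {s0, s2, s3}
read 0: {s0, s2, s3}
read 0: {s0, s2, s3}
Reachable ∩ accepting = {s0} — nonempty.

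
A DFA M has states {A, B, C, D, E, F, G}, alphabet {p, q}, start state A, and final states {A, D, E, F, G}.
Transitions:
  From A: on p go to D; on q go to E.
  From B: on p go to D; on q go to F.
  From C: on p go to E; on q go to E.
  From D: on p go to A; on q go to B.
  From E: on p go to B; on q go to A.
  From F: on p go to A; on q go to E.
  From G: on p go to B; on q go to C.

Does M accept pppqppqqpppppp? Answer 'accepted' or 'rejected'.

accepted

A --p--> D
D --p--> A
A --p--> D
D --q--> B
B --p--> D
D --p--> A
A --q--> E
E --q--> A
A --p--> D
D --p--> A
A --p--> D
D --p--> A
A --p--> D
D --p--> A
End in state A, which is an accepting state.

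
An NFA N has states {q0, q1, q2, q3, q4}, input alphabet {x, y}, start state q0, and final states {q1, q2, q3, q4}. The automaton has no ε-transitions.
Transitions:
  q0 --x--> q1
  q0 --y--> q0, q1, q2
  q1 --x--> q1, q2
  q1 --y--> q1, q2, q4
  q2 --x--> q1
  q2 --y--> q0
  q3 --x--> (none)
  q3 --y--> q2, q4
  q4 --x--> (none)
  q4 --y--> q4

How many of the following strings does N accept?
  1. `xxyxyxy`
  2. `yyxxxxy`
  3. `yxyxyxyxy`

`xxyxyxy`: accepted
`yyxxxxy`: accepted
`yxyxyxyxy`: accepted

3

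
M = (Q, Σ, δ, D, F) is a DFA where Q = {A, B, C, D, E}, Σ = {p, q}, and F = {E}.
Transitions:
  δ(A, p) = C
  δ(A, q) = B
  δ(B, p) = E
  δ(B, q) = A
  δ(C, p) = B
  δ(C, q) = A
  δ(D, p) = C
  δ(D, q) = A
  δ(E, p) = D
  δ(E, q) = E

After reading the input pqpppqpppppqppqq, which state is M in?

B

D --p--> C
C --q--> A
A --p--> C
C --p--> B
B --p--> E
E --q--> E
E --p--> D
D --p--> C
C --p--> B
B --p--> E
E --p--> D
D --q--> A
A --p--> C
C --p--> B
B --q--> A
A --q--> B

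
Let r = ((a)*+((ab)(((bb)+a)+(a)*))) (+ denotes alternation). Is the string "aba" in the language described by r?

The right alternative ((ab)(((bb)+a)+(a)*)) matches aba.

yes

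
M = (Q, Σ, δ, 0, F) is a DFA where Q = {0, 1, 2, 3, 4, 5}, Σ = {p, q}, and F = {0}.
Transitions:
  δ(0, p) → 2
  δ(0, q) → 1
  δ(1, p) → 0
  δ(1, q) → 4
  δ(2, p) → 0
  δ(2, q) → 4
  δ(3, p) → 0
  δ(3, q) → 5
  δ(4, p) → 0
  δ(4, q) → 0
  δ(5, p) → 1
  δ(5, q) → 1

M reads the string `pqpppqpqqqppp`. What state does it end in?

0 --p--> 2
2 --q--> 4
4 --p--> 0
0 --p--> 2
2 --p--> 0
0 --q--> 1
1 --p--> 0
0 --q--> 1
1 --q--> 4
4 --q--> 0
0 --p--> 2
2 --p--> 0
0 --p--> 2

2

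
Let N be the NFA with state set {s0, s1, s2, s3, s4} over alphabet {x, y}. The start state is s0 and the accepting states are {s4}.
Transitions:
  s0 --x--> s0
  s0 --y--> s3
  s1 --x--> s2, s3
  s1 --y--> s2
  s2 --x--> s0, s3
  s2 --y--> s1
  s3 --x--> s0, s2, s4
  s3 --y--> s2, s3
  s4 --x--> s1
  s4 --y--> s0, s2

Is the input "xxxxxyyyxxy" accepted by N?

Start: {s0}
read x: {s0}
read x: {s0}
read x: {s0}
read x: {s0}
read x: {s0}
read y: {s3}
read y: {s2, s3}
read y: {s1, s2, s3}
read x: {s0, s2, s3, s4}
read x: {s0, s1, s2, s3, s4}
read y: {s0, s1, s2, s3}
Reachable ∩ accepting = {} — empty.

rejected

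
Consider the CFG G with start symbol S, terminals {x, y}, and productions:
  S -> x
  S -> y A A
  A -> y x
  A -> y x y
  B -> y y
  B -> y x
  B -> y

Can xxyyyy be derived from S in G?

no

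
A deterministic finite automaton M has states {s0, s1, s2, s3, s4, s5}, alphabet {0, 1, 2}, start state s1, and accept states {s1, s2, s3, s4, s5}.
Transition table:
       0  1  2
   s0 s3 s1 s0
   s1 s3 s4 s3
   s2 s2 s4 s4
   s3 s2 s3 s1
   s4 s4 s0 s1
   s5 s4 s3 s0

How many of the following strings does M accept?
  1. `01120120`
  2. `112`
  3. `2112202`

`01120120`: accepted
`112`: rejected
`2112202`: accepted

2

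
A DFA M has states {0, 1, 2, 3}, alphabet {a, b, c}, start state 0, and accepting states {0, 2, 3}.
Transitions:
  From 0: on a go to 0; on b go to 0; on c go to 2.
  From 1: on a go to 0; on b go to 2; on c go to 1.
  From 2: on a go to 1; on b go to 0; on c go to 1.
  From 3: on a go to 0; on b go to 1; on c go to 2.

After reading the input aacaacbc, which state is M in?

0 --a--> 0
0 --a--> 0
0 --c--> 2
2 --a--> 1
1 --a--> 0
0 --c--> 2
2 --b--> 0
0 --c--> 2

2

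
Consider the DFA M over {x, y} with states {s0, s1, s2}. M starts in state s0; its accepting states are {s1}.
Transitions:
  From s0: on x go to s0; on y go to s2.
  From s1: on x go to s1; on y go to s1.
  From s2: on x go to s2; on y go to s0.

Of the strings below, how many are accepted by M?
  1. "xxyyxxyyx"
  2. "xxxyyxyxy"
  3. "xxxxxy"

0

"xxyyxxyyx": rejected
"xxxyyxyxy": rejected
"xxxxxy": rejected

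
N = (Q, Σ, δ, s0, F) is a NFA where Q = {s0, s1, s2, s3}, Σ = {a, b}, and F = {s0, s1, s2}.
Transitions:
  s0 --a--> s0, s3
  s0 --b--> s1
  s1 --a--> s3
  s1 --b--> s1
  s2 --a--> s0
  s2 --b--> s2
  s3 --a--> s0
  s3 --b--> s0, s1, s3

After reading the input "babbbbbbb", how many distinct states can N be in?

Start: {s0}
read b: {s1}
read a: {s3}
read b: {s0, s1, s3}
read b: {s0, s1, s3}
read b: {s0, s1, s3}
read b: {s0, s1, s3}
read b: {s0, s1, s3}
read b: {s0, s1, s3}
read b: {s0, s1, s3}
Final reachable set {s0, s1, s3} has 3 states.

3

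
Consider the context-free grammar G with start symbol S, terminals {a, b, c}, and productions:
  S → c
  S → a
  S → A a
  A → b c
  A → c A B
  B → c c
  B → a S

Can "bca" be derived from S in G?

S ⇒ Aa ⇒ bca

yes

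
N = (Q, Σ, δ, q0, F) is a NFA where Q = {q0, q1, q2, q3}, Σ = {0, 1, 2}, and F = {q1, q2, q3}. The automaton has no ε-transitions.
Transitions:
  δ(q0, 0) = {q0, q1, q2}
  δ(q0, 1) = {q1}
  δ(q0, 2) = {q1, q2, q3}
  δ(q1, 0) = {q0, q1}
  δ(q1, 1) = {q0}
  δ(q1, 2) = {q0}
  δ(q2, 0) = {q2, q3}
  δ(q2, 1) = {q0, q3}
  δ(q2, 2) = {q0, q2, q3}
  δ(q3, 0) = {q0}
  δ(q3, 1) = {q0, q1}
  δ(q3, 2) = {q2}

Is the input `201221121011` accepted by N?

accepted

Start: {q0}
read 2: {q1, q2, q3}
read 0: {q0, q1, q2, q3}
read 1: {q0, q1, q3}
read 2: {q0, q1, q2, q3}
read 2: {q0, q1, q2, q3}
read 1: {q0, q1, q3}
read 1: {q0, q1}
read 2: {q0, q1, q2, q3}
read 1: {q0, q1, q3}
read 0: {q0, q1, q2}
read 1: {q0, q1, q3}
read 1: {q0, q1}
Reachable ∩ accepting = {q1} — nonempty.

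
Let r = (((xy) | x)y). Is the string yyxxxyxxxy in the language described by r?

no

No split of yyxxxyxxxy into u·v has ((xy)|x) matching u and y matching v.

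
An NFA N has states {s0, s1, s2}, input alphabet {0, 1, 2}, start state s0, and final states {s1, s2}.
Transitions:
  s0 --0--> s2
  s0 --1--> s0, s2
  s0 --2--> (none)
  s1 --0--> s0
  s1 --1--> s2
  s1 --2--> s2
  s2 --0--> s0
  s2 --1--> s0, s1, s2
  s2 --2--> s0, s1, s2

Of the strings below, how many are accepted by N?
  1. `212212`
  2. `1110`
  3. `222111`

`212212`: rejected
`1110`: accepted
`222111`: rejected

1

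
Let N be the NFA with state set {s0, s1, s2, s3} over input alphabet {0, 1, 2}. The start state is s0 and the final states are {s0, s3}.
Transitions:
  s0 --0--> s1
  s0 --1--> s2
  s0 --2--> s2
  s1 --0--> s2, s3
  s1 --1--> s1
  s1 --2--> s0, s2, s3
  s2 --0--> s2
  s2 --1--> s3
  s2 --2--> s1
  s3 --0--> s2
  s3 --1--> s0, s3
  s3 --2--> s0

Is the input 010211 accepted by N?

accepted

Start: {s0}
read 0: {s1}
read 1: {s1}
read 0: {s2, s3}
read 2: {s0, s1}
read 1: {s1, s2}
read 1: {s1, s3}
Reachable ∩ accepting = {s3} — nonempty.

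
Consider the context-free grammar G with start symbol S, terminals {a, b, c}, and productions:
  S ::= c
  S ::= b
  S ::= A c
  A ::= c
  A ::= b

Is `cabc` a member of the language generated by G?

no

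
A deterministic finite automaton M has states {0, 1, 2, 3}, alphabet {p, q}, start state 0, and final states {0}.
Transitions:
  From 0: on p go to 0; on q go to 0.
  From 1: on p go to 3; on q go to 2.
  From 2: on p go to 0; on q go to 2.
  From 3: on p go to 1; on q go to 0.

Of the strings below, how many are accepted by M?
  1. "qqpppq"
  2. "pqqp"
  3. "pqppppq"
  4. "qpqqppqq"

4

"qqpppq": accepted
"pqqp": accepted
"pqppppq": accepted
"qpqqppqq": accepted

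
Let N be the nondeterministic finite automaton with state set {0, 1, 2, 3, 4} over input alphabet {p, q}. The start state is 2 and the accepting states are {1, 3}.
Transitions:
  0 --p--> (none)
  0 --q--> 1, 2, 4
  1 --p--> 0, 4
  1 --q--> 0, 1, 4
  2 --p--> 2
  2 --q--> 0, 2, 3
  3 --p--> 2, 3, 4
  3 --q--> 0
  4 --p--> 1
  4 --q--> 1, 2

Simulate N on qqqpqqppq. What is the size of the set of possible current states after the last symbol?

Start: {2}
read q: {0, 2, 3}
read q: {0, 1, 2, 3, 4}
read q: {0, 1, 2, 3, 4}
read p: {0, 1, 2, 3, 4}
read q: {0, 1, 2, 3, 4}
read q: {0, 1, 2, 3, 4}
read p: {0, 1, 2, 3, 4}
read p: {0, 1, 2, 3, 4}
read q: {0, 1, 2, 3, 4}
Final reachable set {0, 1, 2, 3, 4} has 5 states.

5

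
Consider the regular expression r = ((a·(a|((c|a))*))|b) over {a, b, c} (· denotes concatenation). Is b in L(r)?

The right alternative b matches b.

yes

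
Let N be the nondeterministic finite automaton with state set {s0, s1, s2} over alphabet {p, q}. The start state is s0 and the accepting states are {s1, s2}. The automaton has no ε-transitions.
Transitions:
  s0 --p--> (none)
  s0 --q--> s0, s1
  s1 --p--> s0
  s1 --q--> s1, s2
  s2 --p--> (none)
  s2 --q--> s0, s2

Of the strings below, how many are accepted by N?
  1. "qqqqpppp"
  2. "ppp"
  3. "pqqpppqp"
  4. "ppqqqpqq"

"qqqqpppp": rejected
"ppp": rejected
"pqqpppqp": rejected
"ppqqqpqq": rejected

0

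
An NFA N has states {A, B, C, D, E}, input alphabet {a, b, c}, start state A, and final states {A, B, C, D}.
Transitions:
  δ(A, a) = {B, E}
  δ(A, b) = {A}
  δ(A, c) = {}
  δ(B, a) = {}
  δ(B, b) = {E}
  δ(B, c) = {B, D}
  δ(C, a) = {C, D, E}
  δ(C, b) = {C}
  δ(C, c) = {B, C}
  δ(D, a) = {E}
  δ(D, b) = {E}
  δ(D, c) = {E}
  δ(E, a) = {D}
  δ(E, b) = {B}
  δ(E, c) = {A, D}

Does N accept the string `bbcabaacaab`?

rejected

Start: {A}
read b: {A}
read b: {A}
read c: {}
The reachable set is empty and stays empty for the remaining 8 symbols.
Reachable ∩ accepting = {} — empty.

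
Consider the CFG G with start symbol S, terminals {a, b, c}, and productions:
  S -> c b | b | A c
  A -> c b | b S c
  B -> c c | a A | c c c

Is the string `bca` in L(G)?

no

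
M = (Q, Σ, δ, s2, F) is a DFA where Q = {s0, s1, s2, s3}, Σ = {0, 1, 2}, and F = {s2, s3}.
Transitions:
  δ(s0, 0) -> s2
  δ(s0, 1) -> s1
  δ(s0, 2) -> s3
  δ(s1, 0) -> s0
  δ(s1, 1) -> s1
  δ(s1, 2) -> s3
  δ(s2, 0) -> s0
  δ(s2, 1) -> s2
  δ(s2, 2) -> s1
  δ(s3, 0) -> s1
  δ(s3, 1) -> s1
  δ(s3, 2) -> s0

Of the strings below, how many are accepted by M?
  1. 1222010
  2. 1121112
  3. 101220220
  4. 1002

1222010: rejected
1121112: accepted
101220220: rejected
1002: rejected

1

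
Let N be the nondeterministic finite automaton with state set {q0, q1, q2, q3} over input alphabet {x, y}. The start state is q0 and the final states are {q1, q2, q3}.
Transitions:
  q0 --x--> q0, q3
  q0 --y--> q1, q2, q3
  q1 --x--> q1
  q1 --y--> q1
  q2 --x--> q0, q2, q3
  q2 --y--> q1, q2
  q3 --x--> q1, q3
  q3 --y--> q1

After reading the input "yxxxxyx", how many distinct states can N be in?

Start: {q0}
read y: {q1, q2, q3}
read x: {q0, q1, q2, q3}
read x: {q0, q1, q2, q3}
read x: {q0, q1, q2, q3}
read x: {q0, q1, q2, q3}
read y: {q1, q2, q3}
read x: {q0, q1, q2, q3}
Final reachable set {q0, q1, q2, q3} has 4 states.

4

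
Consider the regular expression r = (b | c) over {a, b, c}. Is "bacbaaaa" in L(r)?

Neither b nor c matches bacbaaaa.

no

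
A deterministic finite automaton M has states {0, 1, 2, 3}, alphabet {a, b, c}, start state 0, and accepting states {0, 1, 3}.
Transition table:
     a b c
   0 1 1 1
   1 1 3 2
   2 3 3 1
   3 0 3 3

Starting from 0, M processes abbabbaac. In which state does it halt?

0 --a--> 1
1 --b--> 3
3 --b--> 3
3 --a--> 0
0 --b--> 1
1 --b--> 3
3 --a--> 0
0 --a--> 1
1 --c--> 2

2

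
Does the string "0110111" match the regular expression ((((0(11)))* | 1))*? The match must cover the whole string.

yes

Split into 3 pieces 011 · 011 · 1; each matches (((0(11)))*|1).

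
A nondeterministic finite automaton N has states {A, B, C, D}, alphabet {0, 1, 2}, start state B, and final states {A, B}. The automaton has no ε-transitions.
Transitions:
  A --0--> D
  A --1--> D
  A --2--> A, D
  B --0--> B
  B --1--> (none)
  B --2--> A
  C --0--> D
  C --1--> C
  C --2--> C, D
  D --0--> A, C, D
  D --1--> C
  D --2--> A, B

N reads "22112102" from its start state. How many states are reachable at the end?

Start: {B}
read 2: {A}
read 2: {A, D}
read 1: {C, D}
read 1: {C}
read 2: {C, D}
read 1: {C}
read 0: {D}
read 2: {A, B}
Final reachable set {A, B} has 2 states.

2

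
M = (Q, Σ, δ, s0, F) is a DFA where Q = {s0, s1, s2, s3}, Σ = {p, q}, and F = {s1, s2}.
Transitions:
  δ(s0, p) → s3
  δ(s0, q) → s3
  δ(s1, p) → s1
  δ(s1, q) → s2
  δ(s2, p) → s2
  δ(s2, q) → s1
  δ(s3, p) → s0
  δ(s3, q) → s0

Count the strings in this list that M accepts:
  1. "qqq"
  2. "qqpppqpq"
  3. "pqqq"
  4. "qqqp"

"qqq": rejected
"qqpppqpq": rejected
"pqqq": rejected
"qqqp": rejected

0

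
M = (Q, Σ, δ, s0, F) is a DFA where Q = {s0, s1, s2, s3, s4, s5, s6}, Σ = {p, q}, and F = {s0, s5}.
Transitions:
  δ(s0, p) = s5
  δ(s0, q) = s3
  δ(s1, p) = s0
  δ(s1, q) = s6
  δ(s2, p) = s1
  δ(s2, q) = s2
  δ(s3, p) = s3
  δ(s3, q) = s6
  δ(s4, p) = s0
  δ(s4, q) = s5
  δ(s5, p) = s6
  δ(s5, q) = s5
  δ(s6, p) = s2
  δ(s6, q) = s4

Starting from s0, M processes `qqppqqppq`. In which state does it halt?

s0 --q--> s3
s3 --q--> s6
s6 --p--> s2
s2 --p--> s1
s1 --q--> s6
s6 --q--> s4
s4 --p--> s0
s0 --p--> s5
s5 --q--> s5

s5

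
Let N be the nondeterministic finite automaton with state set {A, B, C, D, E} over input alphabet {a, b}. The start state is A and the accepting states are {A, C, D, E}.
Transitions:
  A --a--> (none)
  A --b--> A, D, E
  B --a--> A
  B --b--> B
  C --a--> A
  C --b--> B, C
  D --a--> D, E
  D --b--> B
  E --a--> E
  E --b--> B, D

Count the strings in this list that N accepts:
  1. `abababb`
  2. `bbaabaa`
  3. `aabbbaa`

`abababb`: rejected
`bbaabaa`: accepted
`aabbbaa`: rejected

1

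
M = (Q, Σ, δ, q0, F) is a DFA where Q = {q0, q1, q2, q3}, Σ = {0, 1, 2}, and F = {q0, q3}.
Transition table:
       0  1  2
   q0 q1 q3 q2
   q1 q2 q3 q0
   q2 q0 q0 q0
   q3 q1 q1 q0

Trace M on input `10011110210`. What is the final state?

q0 --1--> q3
q3 --0--> q1
q1 --0--> q2
q2 --1--> q0
q0 --1--> q3
q3 --1--> q1
q1 --1--> q3
q3 --0--> q1
q1 --2--> q0
q0 --1--> q3
q3 --0--> q1

q1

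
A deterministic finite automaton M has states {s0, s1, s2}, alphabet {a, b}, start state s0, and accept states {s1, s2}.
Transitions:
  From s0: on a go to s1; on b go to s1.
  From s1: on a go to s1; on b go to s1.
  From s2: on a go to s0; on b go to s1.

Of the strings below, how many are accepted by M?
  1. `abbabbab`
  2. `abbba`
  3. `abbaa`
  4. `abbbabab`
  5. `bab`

5

`abbabbab`: accepted
`abbba`: accepted
`abbaa`: accepted
`abbbabab`: accepted
`bab`: accepted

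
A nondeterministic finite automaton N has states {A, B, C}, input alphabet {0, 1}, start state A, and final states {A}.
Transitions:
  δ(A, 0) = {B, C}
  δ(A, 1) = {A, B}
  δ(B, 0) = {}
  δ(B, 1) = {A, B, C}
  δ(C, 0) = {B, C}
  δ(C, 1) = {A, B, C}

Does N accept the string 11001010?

rejected

Start: {A}
read 1: {A, B}
read 1: {A, B, C}
read 0: {B, C}
read 0: {B, C}
read 1: {A, B, C}
read 0: {B, C}
read 1: {A, B, C}
read 0: {B, C}
Reachable ∩ accepting = {} — empty.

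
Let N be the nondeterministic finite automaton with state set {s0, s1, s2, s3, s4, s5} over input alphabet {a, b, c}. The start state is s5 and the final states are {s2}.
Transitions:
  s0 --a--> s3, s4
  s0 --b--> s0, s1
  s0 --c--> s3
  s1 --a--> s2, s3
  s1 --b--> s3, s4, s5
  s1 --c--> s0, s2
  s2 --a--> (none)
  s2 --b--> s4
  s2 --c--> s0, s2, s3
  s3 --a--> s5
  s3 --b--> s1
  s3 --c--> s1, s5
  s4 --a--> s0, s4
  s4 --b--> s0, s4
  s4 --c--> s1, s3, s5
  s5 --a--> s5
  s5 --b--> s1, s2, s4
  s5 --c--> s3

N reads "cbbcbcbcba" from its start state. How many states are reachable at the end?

5

Start: {s5}
read c: {s3}
read b: {s1}
read b: {s3, s4, s5}
read c: {s1, s3, s5}
read b: {s1, s2, s3, s4, s5}
read c: {s0, s1, s2, s3, s5}
read b: {s0, s1, s2, s3, s4, s5}
read c: {s0, s1, s2, s3, s5}
read b: {s0, s1, s2, s3, s4, s5}
read a: {s0, s2, s3, s4, s5}
Final reachable set {s0, s2, s3, s4, s5} has 5 states.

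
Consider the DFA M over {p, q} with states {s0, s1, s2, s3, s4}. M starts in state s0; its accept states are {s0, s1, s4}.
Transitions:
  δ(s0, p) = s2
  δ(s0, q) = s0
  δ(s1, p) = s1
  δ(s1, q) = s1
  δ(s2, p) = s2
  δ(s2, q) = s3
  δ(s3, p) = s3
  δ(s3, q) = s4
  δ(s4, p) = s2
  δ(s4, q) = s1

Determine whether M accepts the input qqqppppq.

rejected

s0 --q--> s0
s0 --q--> s0
s0 --q--> s0
s0 --p--> s2
s2 --p--> s2
s2 --p--> s2
s2 --p--> s2
s2 --q--> s3
End in state s3, which is not an accepting state.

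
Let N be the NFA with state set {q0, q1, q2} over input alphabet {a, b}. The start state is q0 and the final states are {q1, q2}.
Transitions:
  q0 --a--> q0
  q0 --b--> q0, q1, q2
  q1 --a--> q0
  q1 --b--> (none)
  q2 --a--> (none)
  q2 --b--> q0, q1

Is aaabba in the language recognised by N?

Start: {q0}
read a: {q0}
read a: {q0}
read a: {q0}
read b: {q0, q1, q2}
read b: {q0, q1, q2}
read a: {q0}
Reachable ∩ accepting = {} — empty.

rejected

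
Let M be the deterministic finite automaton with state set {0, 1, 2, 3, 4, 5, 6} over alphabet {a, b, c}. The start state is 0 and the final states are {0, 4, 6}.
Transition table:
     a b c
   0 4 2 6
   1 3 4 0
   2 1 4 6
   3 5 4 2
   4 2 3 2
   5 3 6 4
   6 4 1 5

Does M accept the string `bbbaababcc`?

0 --b--> 2
2 --b--> 4
4 --b--> 3
3 --a--> 5
5 --a--> 3
3 --b--> 4
4 --a--> 2
2 --b--> 4
4 --c--> 2
2 --c--> 6
End in state 6, which is an accepting state.

accepted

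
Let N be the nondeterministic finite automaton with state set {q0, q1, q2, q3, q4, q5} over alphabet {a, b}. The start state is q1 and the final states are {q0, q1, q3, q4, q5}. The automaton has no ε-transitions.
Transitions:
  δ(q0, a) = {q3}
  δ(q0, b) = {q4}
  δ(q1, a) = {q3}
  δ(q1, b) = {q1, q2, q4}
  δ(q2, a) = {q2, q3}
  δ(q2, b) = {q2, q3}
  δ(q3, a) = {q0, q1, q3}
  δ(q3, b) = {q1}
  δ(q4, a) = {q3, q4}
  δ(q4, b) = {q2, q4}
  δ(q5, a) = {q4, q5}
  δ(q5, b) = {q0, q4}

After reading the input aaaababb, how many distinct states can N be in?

Start: {q1}
read a: {q3}
read a: {q0, q1, q3}
read a: {q0, q1, q3}
read a: {q0, q1, q3}
read b: {q1, q2, q4}
read a: {q2, q3, q4}
read b: {q1, q2, q3, q4}
read b: {q1, q2, q3, q4}
Final reachable set {q1, q2, q3, q4} has 4 states.

4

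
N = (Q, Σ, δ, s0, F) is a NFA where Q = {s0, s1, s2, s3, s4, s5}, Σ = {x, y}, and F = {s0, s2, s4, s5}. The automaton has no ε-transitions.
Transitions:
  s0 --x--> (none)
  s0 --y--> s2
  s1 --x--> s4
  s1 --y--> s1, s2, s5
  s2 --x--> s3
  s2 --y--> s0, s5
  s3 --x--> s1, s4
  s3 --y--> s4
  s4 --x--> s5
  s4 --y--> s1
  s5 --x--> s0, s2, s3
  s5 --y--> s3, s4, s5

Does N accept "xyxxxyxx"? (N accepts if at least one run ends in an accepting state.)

rejected

Start: {s0}
read x: {}
The reachable set is empty and stays empty for the remaining 7 symbols.
Reachable ∩ accepting = {} — empty.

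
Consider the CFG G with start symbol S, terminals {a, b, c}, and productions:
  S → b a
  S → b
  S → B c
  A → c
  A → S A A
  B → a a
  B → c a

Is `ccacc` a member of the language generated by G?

no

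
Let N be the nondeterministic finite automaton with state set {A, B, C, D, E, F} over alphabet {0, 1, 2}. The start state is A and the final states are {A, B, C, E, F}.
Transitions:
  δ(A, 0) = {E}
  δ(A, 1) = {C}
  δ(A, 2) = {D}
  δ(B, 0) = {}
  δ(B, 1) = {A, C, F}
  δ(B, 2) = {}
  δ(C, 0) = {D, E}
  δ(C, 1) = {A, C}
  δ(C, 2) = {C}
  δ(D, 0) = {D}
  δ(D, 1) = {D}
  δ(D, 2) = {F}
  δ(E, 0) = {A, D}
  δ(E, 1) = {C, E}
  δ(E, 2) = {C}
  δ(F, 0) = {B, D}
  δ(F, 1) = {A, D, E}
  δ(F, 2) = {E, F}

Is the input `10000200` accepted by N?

rejected

Start: {A}
read 1: {C}
read 0: {D, E}
read 0: {A, D}
read 0: {D, E}
read 0: {A, D}
read 2: {D, F}
read 0: {B, D}
read 0: {D}
Reachable ∩ accepting = {} — empty.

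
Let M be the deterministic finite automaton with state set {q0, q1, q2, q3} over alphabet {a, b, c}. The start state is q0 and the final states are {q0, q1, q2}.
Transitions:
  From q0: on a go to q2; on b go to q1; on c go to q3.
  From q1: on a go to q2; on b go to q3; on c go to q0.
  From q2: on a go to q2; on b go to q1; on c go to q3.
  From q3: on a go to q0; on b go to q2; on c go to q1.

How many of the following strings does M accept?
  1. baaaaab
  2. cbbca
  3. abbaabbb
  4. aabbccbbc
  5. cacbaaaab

5

baaaaab: accepted
cbbca: accepted
abbaabbb: accepted
aabbccbbc: accepted
cacbaaaab: accepted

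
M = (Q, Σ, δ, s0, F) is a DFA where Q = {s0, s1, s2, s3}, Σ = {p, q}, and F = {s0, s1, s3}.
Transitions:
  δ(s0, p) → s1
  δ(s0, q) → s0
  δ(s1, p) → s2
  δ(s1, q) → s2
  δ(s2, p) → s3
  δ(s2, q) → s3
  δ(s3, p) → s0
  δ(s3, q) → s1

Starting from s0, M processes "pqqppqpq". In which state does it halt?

s0 --p--> s1
s1 --q--> s2
s2 --q--> s3
s3 --p--> s0
s0 --p--> s1
s1 --q--> s2
s2 --p--> s3
s3 --q--> s1

s1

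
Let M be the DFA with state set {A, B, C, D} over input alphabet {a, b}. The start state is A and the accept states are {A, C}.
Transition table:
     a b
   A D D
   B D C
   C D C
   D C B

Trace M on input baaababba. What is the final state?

D

A --b--> D
D --a--> C
C --a--> D
D --a--> C
C --b--> C
C --a--> D
D --b--> B
B --b--> C
C --a--> D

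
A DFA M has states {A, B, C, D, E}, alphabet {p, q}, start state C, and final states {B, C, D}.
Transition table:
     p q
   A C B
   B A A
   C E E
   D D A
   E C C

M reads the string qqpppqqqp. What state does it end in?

C --q--> E
E --q--> C
C --p--> E
E --p--> C
C --p--> E
E --q--> C
C --q--> E
E --q--> C
C --p--> E

E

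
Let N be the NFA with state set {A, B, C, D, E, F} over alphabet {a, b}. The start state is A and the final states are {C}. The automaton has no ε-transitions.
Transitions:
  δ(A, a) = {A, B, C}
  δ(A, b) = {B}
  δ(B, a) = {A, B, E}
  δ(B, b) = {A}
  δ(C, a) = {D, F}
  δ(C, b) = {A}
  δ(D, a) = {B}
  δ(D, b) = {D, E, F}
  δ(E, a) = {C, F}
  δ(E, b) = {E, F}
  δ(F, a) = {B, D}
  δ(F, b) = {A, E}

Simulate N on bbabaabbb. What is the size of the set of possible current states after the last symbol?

Start: {A}
read b: {B}
read b: {A}
read a: {A, B, C}
read b: {A, B}
read a: {A, B, C, E}
read a: {A, B, C, D, E, F}
read b: {A, B, D, E, F}
read b: {A, B, D, E, F}
read b: {A, B, D, E, F}
Final reachable set {A, B, D, E, F} has 5 states.

5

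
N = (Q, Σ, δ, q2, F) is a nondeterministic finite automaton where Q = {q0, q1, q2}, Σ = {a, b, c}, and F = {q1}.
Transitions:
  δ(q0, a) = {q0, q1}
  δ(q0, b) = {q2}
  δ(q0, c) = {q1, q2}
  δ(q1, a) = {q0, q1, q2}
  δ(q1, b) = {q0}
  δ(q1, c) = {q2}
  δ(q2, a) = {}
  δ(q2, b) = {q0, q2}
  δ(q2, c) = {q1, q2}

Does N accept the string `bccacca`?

Start: {q2}
read b: {q0, q2}
read c: {q1, q2}
read c: {q1, q2}
read a: {q0, q1, q2}
read c: {q1, q2}
read c: {q1, q2}
read a: {q0, q1, q2}
Reachable ∩ accepting = {q1} — nonempty.

accepted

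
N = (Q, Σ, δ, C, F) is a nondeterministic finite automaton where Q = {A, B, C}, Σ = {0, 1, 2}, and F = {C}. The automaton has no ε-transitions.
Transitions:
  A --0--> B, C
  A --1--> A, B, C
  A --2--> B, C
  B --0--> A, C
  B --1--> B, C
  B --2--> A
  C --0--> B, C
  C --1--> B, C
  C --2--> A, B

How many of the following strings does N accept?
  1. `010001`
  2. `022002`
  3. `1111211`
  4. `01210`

4

`010001`: accepted
`022002`: accepted
`1111211`: accepted
`01210`: accepted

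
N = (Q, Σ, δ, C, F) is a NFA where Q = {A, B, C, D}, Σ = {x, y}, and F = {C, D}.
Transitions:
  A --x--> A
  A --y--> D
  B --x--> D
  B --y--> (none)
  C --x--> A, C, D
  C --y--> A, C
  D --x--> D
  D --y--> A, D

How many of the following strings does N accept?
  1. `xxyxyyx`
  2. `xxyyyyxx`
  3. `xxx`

`xxyxyyx`: accepted
`xxyyyyxx`: accepted
`xxx`: accepted

3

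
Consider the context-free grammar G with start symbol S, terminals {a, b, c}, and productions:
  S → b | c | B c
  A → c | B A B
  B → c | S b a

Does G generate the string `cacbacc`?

no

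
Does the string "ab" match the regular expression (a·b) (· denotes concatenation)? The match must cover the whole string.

Split as a·b: a matches a and b matches b.

yes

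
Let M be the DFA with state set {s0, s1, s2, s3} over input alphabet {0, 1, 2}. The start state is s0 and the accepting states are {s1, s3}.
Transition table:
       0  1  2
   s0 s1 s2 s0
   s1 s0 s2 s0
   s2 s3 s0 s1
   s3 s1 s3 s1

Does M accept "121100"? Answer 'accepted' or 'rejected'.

rejected

s0 --1--> s2
s2 --2--> s1
s1 --1--> s2
s2 --1--> s0
s0 --0--> s1
s1 --0--> s0
End in state s0, which is not an accepting state.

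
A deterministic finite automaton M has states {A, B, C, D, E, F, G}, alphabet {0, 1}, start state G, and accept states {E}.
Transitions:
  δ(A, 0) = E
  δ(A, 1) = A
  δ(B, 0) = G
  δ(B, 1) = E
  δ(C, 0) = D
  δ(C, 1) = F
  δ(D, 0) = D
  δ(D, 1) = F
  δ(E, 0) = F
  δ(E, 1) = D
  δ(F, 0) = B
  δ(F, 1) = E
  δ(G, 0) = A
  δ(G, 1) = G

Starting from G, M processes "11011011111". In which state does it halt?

F

G --1--> G
G --1--> G
G --0--> A
A --1--> A
A --1--> A
A --0--> E
E --1--> D
D --1--> F
F --1--> E
E --1--> D
D --1--> F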